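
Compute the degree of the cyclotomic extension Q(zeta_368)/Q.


The degree equals Euler's totient phi(368).
368 = 2^4 * 23
phi(368) = 176

176


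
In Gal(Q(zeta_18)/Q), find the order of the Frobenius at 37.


The Frobenius at p in Gal(Q(zeta_n)/Q) = (Z/nZ)* is the class of p, so its order is ord_18(37), the smallest k >= 1 with 37^k = 1 mod 18.
n = 18 = 2 * 3^2, phi(18) = 6; the order divides phi(n).
Divisors of 6: 1, 2, 3, 6
Repeated squaring mod 18: 37^1 = 1, 37^2 = 1, 37^4 = 1
Test divisors in increasing order:
  k=1: 37^1 = 1 mod 18  <- first divisor giving 1
Order = 1

1


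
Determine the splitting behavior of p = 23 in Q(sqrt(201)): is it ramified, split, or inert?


K = Q(sqrt(201)). Since d mod 4 = 1, disc(K) = 201.
Check p | disc: 201 mod 23 = 17.
p does not divide disc. Compute Legendre symbol (d/p):
17^((23-1)/2) mod 23 = -1
(d/p) = -1, so p is inert: (p) stays prime with e=1, f=2, g=1.
Therefore p is inert.

inert


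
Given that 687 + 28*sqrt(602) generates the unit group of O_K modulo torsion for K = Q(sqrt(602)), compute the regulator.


epsilon = 687 + 28*sqrt(602)
= 1373.9993
R = ln(1373.9993)
= 7.2255

7.2255


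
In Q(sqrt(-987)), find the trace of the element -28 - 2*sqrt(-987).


Tr(a + b*sqrt(d)) = (a + b*sqrt(d)) + (a - b*sqrt(d)) = 2a
= 2 * (-28)
= -56

-56


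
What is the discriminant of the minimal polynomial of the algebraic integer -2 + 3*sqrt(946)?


The element -2 + 3*sqrt(946) has minimal polynomial:
x^2 + 4*x - 8510
Discriminant = (4)^2 - 4*(-8510)
= 16 + 34040
= 34056

34056


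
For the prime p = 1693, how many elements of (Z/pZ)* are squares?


For prime p, the number of non-zero quadratic residues is (p-1)/2.
= (1693-1)/2
= 846

846


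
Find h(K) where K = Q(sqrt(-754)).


K = Q(sqrt(-754)). d mod 4 = 2, so D = disc(K) = 4d = -3016
h(K) equals the number of primitive reduced positive-definite forms (a, b, c) = a*x^2 + b*x*y + c*y^2 with b^2 - 4ac = D,
where reduced means |b| <= a <= c, with b >= 0 whenever |b| = a or a = c, and primitive means gcd(a, b, c) = 1.
Reduced forces 3a^2 <= |D| = 3016, so 1 <= a <= 31; b must have the parity of D, and c = (b^2 - D)/(4a) must be an integer >= a.
Enumerate a = 1..31, b in [-a, a]:
  a=1: (1, 0, 754)  [1]
  a=2: (2, 0, 377)  [1]
  a=3..4: none
  a=5: (5, -2, 151), (5, 2, 151)  [2]
  a=6: none
  a=7: (7, -6, 109), (7, 6, 109)  [2]
  a=8..9: none
  a=10: (10, -8, 77), (10, 8, 77)  [2]
  a=11: (11, -8, 70), (11, 8, 70)  [2]
  a=12: none
  a=13: (13, 0, 58)  [1]
  a=14: (14, -8, 55), (14, 8, 55)  [2]
  a=15..18: none
  a=19: (19, -10, 41), (19, 10, 41)  [2]
  a=20..21: none
  a=22: (22, -8, 35), (22, 8, 35)  [2]
  a=23..24: none
  a=25: (25, -22, 35), (25, 22, 35)  [2]
  a=26: (26, 0, 29)  [1]
  a=27..31: none
Total reduced forms: 1 + 1 + 2 + 2 + 2 + 2 + 1 + 2 + 2 + 2 + 2 + 1 = 20
h = 20

20


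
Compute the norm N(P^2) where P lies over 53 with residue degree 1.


N(P^a) = p^(a*f)
= 53^(2*1)
= 53^2
= 2809

2809


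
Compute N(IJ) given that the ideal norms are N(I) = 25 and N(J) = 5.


N(IJ) = N(I) * N(J)
= 25 * 5
= 125

125


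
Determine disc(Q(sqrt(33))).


For K = Q(sqrt(d)) with d squarefree: disc(K) = d if d = 1 mod 4, and disc(K) = 4d if d = 2 or 3 mod 4.
Here d = 33, and d mod 4 = 1.
d = 1 mod 4 (O_K = Z[(1+sqrt(d))/2]), so disc(K) = d = 33

33


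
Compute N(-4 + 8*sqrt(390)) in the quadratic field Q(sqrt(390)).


N(a + b*sqrt(d)) = a^2 - d*b^2
= (-4)^2 - (390)*(8)^2
= 16 - 24960
= -24944

-24944


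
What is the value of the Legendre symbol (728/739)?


p = 739 is prime, so compute (728/739) with the reciprocity algorithm (Jacobi-symbol steps: pull out 2s via (2/n), flip via reciprocity, reduce):
  pull out 2: (2/739) = -1  (since 739 mod 8 = 3)
  pull out 2: (2/739) = -1  (since 739 mod 8 = 3)
  pull out 2: (2/739) = -1  (since 739 mod 8 = 3)
  reciprocity: (91/739) -> -(739/91)
  reduce: (11/91)
  reciprocity: (11/91) -> -(91/11)
  reduce: (3/11)
  reciprocity: (3/11) -> -(11/3)
  reduce: (2/3)
  pull out 2: (2/3) = -1  (since 3 mod 8 = 3)
  (1/3) = 1
Product of signs = -1
(728/739) = -1

-1


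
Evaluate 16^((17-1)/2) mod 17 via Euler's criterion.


p = 17 is prime and the exponent is (p-1)/2 = 8, so by Euler's criterion 16^8 = (16/17) = +1 or -1 mod 17.
Compute by square-and-multiply:
  8 = 8 (binary 1000)
  Repeated squaring mod 17: 16^1 = 16, 16^2 = 1, 16^4 = 1, 16^8 = 1
  16^8 = 1 mod 17
Result 1: 16 is a quadratic residue mod 17.
16^8 mod 17 = 1

1


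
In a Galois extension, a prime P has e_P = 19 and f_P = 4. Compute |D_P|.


|D_P| = e * f
= 19 * 4
= 76

76


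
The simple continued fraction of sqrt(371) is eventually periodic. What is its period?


Run the CF algorithm for sqrt(371).
a_0 = floor(sqrt(371)) = 19; set m_0=0, q_0=1.
Recurrence: m' = q*a - m,  q' = (d - m'^2)/q,  a' = floor((a_0 + m')/q').
  step 1: m=19, q=10, a=3
  step 2: m=11, q=25, a=1
  step 3: m=14, q=7, a=4
  step 4: m=14, q=25, a=1
  step 5: m=11, q=10, a=3
  step 6: m=19, q=1, a=38
a_6 = 2*a_0 = 38, so the period closes here.
sqrt(371) = [19; 3, 1, 4, 1, 3, 38]
Period length = 6

6


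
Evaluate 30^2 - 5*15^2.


x^2 - d*y^2
= 30^2 - 5*15^2
= 900 - 1125
= -225

-225


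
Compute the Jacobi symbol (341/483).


Compute (341/483) via quadratic reciprocity:
  reciprocity: (341/483) -> +(483/341)
  reduce: (142/341)
  pull out 2: (2/341) = -1  (since 341 mod 8 = 5)
  reciprocity: (71/341) -> +(341/71)
  reduce: (57/71)
  reciprocity: (57/71) -> +(71/57)
  reduce: (14/57)
  pull out 2: (2/57) = +1  (since 57 mod 8 = 1)
  reciprocity: (7/57) -> +(57/7)
  reduce: (1/7)
  (1/7) = 1
Product of signs = -1

-1


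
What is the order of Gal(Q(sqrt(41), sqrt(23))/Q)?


The 2 square roots of distinct primes are multiplicatively independent over Q,
so [K:Q] = 2^2 and Gal(K/Q) is isomorphic to (Z/2Z)^2.
|Gal| = 2^2 = 4

4


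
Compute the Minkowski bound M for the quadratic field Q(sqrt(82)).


d = 82, d mod 4 = 2, so disc(K) = 4d = 328; |disc(K)| = 328
Real quadratic field, so n = 2, s = r2 = 0, r1 = 2
M = (n!/n^n) * (4/pi)^s * sqrt(|disc(K)|) = (2!/2^2) * (4/pi)^0 * sqrt(328)
= 0.5 * 1.000000 * 18.110770
= 9.0554

9.0554


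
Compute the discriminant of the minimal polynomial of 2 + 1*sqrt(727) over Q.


The element 2 + 1*sqrt(727) has minimal polynomial:
x^2 - 4*x - 723
Discriminant = (-4)^2 - 4*(-723)
= 16 + 2892
= 2908

2908


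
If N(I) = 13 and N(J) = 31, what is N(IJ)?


N(IJ) = N(I) * N(J)
= 13 * 31
= 403

403


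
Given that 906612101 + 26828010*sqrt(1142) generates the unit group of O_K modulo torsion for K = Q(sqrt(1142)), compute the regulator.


epsilon = 906612101 + 26828010*sqrt(1142)
= 1.8132e+09
R = ln(1.8132e+09)
= 21.3184

21.3184


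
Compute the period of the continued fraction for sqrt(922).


Run the CF algorithm for sqrt(922).
a_0 = floor(sqrt(922)) = 30; set m_0=0, q_0=1.
Recurrence: m' = q*a - m,  q' = (d - m'^2)/q,  a' = floor((a_0 + m')/q').
  step 1: m=30, q=22, a=2
  step 2: m=14, q=33, a=1
  step 3: m=19, q=17, a=2
  step 4: m=15, q=41, a=1
  step 5: m=26, q=6, a=9
  step 6: m=28, q=23, a=2
  step 7: m=18, q=26, a=1
  step 8: m=8, q=33, a=1
  step 9: m=25, q=9, a=6
  step 10: m=29, q=9, a=6
  step 11: m=25, q=33, a=1
  step 12: m=8, q=26, a=1
  step 13: m=18, q=23, a=2
  step 14: m=28, q=6, a=9
  step 15: m=26, q=41, a=1
  step 16: m=15, q=17, a=2
  step 17: m=19, q=33, a=1
  step 18: m=14, q=22, a=2
  step 19: m=30, q=1, a=60
a_19 = 2*a_0 = 60, so the period closes here.
sqrt(922) = [30; 2, 1, 2, 1, 9, 2, 1, 1, 6, 6, 1, 1, 2, 9, 1, 2, 1, 2, 60]
Period length = 19

19


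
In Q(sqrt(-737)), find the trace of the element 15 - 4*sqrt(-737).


Tr(a + b*sqrt(d)) = (a + b*sqrt(d)) + (a - b*sqrt(d)) = 2a
= 2 * (15)
= 30

30


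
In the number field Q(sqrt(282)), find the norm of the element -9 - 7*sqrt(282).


N(a + b*sqrt(d)) = a^2 - d*b^2
= (-9)^2 - (282)*(-7)^2
= 81 - 13818
= -13737

-13737


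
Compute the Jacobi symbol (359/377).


Compute (359/377) via quadratic reciprocity:
  reciprocity: (359/377) -> +(377/359)
  reduce: (18/359)
  pull out 2: (2/359) = +1  (since 359 mod 8 = 7)
  reciprocity: (9/359) -> +(359/9)
  reduce: (8/9)
  pull out 2: (2/9) = +1  (since 9 mod 8 = 1)
  pull out 2: (2/9) = +1  (since 9 mod 8 = 1)
  pull out 2: (2/9) = +1  (since 9 mod 8 = 1)
  (1/9) = 1
Product of signs = 1

1


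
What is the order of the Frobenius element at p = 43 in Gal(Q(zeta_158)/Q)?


The Frobenius at p in Gal(Q(zeta_n)/Q) = (Z/nZ)* is the class of p, so its order is ord_158(43), the smallest k >= 1 with 43^k = 1 mod 158.
n = 158 = 2 * 79, phi(158) = 78; the order divides phi(n).
Divisors of 78: 1, 2, 3, 6, 13, 26, 39, 78
Repeated squaring mod 158: 43^1 = 43, 43^2 = 111, 43^4 = 155, 43^8 = 9, 43^16 = 81, 43^32 = 83, 43^64 = 95
Test divisors in increasing order:
  k=1: 43^1 = 43 mod 158
  k=2: 43^2 = 111 mod 158
  k=3: 43^3 = 111 * 43 = 33 mod 158
  k=6: 43^6 = 155 * 111 = 141 mod 158
  k=13: 43^13 = 9 * 155 * 43 = 103 mod 158
  k=26: 43^26 = 81 * 9 * 111 = 23 mod 158
  k=39: 43^39 = 83 * 155 * 111 * 43 = 157 mod 158
  k=78: 43^78 = 95 * 9 * 155 * 111 = 1 mod 158  <- first divisor giving 1
Order = 78

78


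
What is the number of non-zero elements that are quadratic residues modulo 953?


For prime p, the number of non-zero quadratic residues is (p-1)/2.
= (953-1)/2
= 476

476


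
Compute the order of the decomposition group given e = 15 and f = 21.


|D_P| = e * f
= 15 * 21
= 315

315


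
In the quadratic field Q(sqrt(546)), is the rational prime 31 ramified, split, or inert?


K = Q(sqrt(546)). Since d mod 4 = 2, disc(K) = 2184.
Check p | disc: 2184 mod 31 = 14.
p does not divide disc. Compute Legendre symbol (d/p):
19^((31-1)/2) mod 31 = 1
(d/p) = 1, so p splits: (p) = P*P' with e=1, f=1, g=2.
Therefore p is split.

split


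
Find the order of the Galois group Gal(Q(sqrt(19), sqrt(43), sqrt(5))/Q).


The 3 square roots of distinct primes are multiplicatively independent over Q,
so [K:Q] = 2^3 and Gal(K/Q) is isomorphic to (Z/2Z)^3.
|Gal| = 2^3 = 8

8


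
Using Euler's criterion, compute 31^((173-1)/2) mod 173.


p = 173 is prime and the exponent is (p-1)/2 = 86, so by Euler's criterion 31^86 = (31/173) = +1 or -1 mod 173.
Compute by square-and-multiply:
  86 = 64 + 16 + 4 + 2 (binary 1010110)
  Repeated squaring mod 173: 31^1 = 31, 31^2 = 96, 31^4 = 47, 31^8 = 133, 31^16 = 43, 31^32 = 119, 31^64 = 148
  31^86 = 31^64 * 31^16 * 31^4 * 31^2 = 148 * 43 * 47 * 96 mod 173
    148 * 43 = 6364 = 136 mod 173
    136 * 47 = 6392 = 164 mod 173
    164 * 96 = 15744 = 1 mod 173
  31^86 = 1 mod 173
Result 1: 31 is a quadratic residue mod 173.
31^86 mod 173 = 1

1


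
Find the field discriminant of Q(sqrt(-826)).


For K = Q(sqrt(d)) with d squarefree: disc(K) = d if d = 1 mod 4, and disc(K) = 4d if d = 2 or 3 mod 4.
Here d = -826, and d mod 4 = 2.
d = 2 mod 4, not 1 (O_K = Z[sqrt(d)]), so disc(K) = 4d = 4 * (-826) = -3304

-3304


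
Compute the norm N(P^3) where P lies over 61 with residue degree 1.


N(P^a) = p^(a*f)
= 61^(3*1)
= 61^3
= 226981

226981


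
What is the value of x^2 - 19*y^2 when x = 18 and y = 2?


x^2 - d*y^2
= 18^2 - 19*2^2
= 324 - 76
= 248

248


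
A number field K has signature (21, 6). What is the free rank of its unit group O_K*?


By Dirichlet's unit theorem:
rank = r1 + r2 - 1
= 21 + 6 - 1
= 26

26


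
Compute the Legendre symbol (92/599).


p = 599 is prime, so compute (92/599) with the reciprocity algorithm (Jacobi-symbol steps: pull out 2s via (2/n), flip via reciprocity, reduce):
  pull out 2: (2/599) = +1  (since 599 mod 8 = 7)
  pull out 2: (2/599) = +1  (since 599 mod 8 = 7)
  reciprocity: (23/599) -> -(599/23)
  reduce: (1/23)
  (1/23) = 1
Product of signs = -1
(92/599) = -1

-1


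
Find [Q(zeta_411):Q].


The degree equals Euler's totient phi(411).
411 = 3 * 137
phi(411) = 272

272


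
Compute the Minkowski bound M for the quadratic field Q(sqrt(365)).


d = 365, d mod 4 = 1, so disc(K) = d = 365; |disc(K)| = 365
Real quadratic field, so n = 2, s = r2 = 0, r1 = 2
M = (n!/n^n) * (4/pi)^s * sqrt(|disc(K)|) = (2!/2^2) * (4/pi)^0 * sqrt(365)
= 0.5 * 1.000000 * 19.104973
= 9.5525

9.5525


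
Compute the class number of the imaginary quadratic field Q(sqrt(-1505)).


K = Q(sqrt(-1505)). d mod 4 = 3, so D = disc(K) = 4d = -6020
h(K) equals the number of primitive reduced positive-definite forms (a, b, c) = a*x^2 + b*x*y + c*y^2 with b^2 - 4ac = D,
where reduced means |b| <= a <= c, with b >= 0 whenever |b| = a or a = c, and primitive means gcd(a, b, c) = 1.
Reduced forces 3a^2 <= |D| = 6020, so 1 <= a <= 44; b must have the parity of D, and c = (b^2 - D)/(4a) must be an integer >= a.
Enumerate a = 1..44, b in [-a, a]:
  a=1: (1, 0, 1505)  [1]
  a=2: (2, 2, 753)  [1]
  a=3: (3, -2, 502), (3, 2, 502)  [2]
  a=4: none
  a=5: (5, 0, 301)  [1]
  a=6: (6, -2, 251), (6, 2, 251)  [2]
  a=7: (7, 0, 215)  [1]
  a=8: none
  a=9: (9, -8, 169), (9, 8, 169)  [2]
  a=10: (10, 10, 153)  [1]
  a=11..12: none
  a=13: (13, -8, 117), (13, 8, 117)  [2]
  a=14: (14, 14, 111)  [1]
  a=15: (15, -10, 102), (15, 10, 102)  [2]
  a=16: none
  a=17: (17, -10, 90), (17, 10, 90)  [2]
  a=18: (18, -10, 85), (18, 10, 85)  [2]
  a=19..20: none
  a=21: (21, -14, 74), (21, 14, 74)  [2]
  a=22: none
  a=23: (23, -12, 67), (23, 12, 67)  [2]
  a=24..25: none
  a=26: (26, -18, 61), (26, 18, 61)  [2]
  a=27: (27, -26, 62), (27, 26, 62)  [2]
  a=28..29: none
  a=30: (30, -10, 51), (30, 10, 51)  [2]
  a=31: (31, -26, 54), (31, 26, 54)  [2]
  a=32..33: none
  a=34: (34, -10, 45), (34, 10, 45)  [2]
  a=35: (35, 0, 43)  [1]
  a=36: none
  a=37: (37, -14, 42), (37, 14, 42)  [2]
  a=38: none
  a=39: (39, -34, 46), (39, 8, 39), (39, 34, 46)  [3]
  a=40..44: none
Total reduced forms: 1 + 1 + 2 + 1 + 2 + 1 + 2 + 1 + 2 + 1 + 2 + 2 + 2 + 2 + 2 + 2 + 2 + 2 + 2 + 2 + 1 + 2 + 3 = 40
h = 40

40


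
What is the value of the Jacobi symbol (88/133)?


Compute (88/133) via quadratic reciprocity:
  pull out 2: (2/133) = -1  (since 133 mod 8 = 5)
  pull out 2: (2/133) = -1  (since 133 mod 8 = 5)
  pull out 2: (2/133) = -1  (since 133 mod 8 = 5)
  reciprocity: (11/133) -> +(133/11)
  reduce: (1/11)
  (1/11) = 1
Product of signs = -1

-1


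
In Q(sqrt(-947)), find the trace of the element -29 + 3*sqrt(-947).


Tr(a + b*sqrt(d)) = (a + b*sqrt(d)) + (a - b*sqrt(d)) = 2a
= 2 * (-29)
= -58

-58


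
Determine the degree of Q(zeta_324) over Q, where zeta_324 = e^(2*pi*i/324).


The degree equals Euler's totient phi(324).
324 = 2^2 * 3^4
phi(324) = 108

108


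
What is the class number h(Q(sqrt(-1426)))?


K = Q(sqrt(-1426)). d mod 4 = 2, so D = disc(K) = 4d = -5704
h(K) equals the number of primitive reduced positive-definite forms (a, b, c) = a*x^2 + b*x*y + c*y^2 with b^2 - 4ac = D,
where reduced means |b| <= a <= c, with b >= 0 whenever |b| = a or a = c, and primitive means gcd(a, b, c) = 1.
Reduced forces 3a^2 <= |D| = 5704, so 1 <= a <= 43; b must have the parity of D, and c = (b^2 - D)/(4a) must be an integer >= a.
Enumerate a = 1..43, b in [-a, a]:
  a=1: (1, 0, 1426)  [1]
  a=2: (2, 0, 713)  [1]
  a=3..4: none
  a=5: (5, -4, 286), (5, 4, 286)  [2]
  a=6: none
  a=7: (7, -6, 205), (7, 6, 205)  [2]
  a=8..9: none
  a=10: (10, -4, 143), (10, 4, 143)  [2]
  a=11: (11, -4, 130), (11, 4, 130)  [2]
  a=12: none
  a=13: (13, -4, 110), (13, 4, 110)  [2]
  a=14: (14, -8, 103), (14, 8, 103)  [2]
  a=15..16: none
  a=17: (17, -12, 86), (17, 12, 86)  [2]
  a=18..21: none
  a=22: (22, -4, 65), (22, 4, 65)  [2]
  a=23: (23, 0, 62)  [1]
  a=24: none
  a=25: (25, -14, 59), (25, 14, 59)  [2]
  a=26: (26, -4, 55), (26, 4, 55)  [2]
  a=27..28: none
  a=29: (29, -26, 55), (29, 26, 55)  [2]
  a=30: none
  a=31: (31, 0, 46)  [1]
  a=32..33: none
  a=34: (34, -12, 43), (34, 12, 43)  [2]
  a=35: (35, -34, 49), (35, -6, 41), (35, 6, 41), (35, 34, 49)  [4]
  a=36..43: none
Total reduced forms: 1 + 1 + 2 + 2 + 2 + 2 + 2 + 2 + 2 + 2 + 1 + 2 + 2 + 2 + 1 + 2 + 4 = 32
h = 32

32


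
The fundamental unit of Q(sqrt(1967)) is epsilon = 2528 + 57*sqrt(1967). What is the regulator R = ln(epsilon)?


epsilon = 2528 + 57*sqrt(1967)
= 5055.9998
R = ln(5055.9998)
= 8.5283

8.5283


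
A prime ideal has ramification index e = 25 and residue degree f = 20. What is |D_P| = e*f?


|D_P| = e * f
= 25 * 20
= 500

500


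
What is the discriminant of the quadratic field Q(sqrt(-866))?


For K = Q(sqrt(d)) with d squarefree: disc(K) = d if d = 1 mod 4, and disc(K) = 4d if d = 2 or 3 mod 4.
Here d = -866, and d mod 4 = 2.
d = 2 mod 4, not 1 (O_K = Z[sqrt(d)]), so disc(K) = 4d = 4 * (-866) = -3464

-3464


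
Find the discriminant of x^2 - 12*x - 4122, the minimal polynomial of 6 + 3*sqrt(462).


The element 6 + 3*sqrt(462) has minimal polynomial:
x^2 - 12*x - 4122
Discriminant = (-12)^2 - 4*(-4122)
= 144 + 16488
= 16632

16632


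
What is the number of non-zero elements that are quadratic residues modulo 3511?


For prime p, the number of non-zero quadratic residues is (p-1)/2.
= (3511-1)/2
= 1755

1755


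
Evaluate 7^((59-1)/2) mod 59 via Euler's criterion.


p = 59 is prime and the exponent is (p-1)/2 = 29, so by Euler's criterion 7^29 = (7/59) = +1 or -1 mod 59.
Compute by square-and-multiply:
  29 = 16 + 8 + 4 + 1 (binary 11101)
  Repeated squaring mod 59: 7^1 = 7, 7^2 = 49, 7^4 = 41, 7^8 = 29, 7^16 = 15
  7^29 = 7^16 * 7^8 * 7^4 * 7^1 = 15 * 29 * 41 * 7 mod 59
    15 * 29 = 435 = 22 mod 59
    22 * 41 = 902 = 17 mod 59
    17 * 7 = 119 = 1 mod 59
  7^29 = 1 mod 59
Result 1: 7 is a quadratic residue mod 59.
7^29 mod 59 = 1

1


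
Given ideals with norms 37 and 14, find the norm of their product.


N(IJ) = N(I) * N(J)
= 37 * 14
= 518

518


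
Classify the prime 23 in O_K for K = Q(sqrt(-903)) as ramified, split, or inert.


K = Q(sqrt(-903)). Since d mod 4 = 1, disc(K) = -903.
Check p | disc: -903 mod 23 = 17.
p does not divide disc. Compute Legendre symbol (d/p):
17^((23-1)/2) mod 23 = -1
(d/p) = -1, so p is inert: (p) stays prime with e=1, f=2, g=1.
Therefore p is inert.

inert


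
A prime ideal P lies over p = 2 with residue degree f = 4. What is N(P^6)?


N(P^a) = p^(a*f)
= 2^(6*4)
= 2^24
= 16777216

16777216


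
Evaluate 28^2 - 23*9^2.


x^2 - d*y^2
= 28^2 - 23*9^2
= 784 - 1863
= -1079

-1079


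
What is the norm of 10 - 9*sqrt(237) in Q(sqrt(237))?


N(a + b*sqrt(d)) = a^2 - d*b^2
= (10)^2 - (237)*(-9)^2
= 100 - 19197
= -19097

-19097


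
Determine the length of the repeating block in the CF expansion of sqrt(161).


Run the CF algorithm for sqrt(161).
a_0 = floor(sqrt(161)) = 12; set m_0=0, q_0=1.
Recurrence: m' = q*a - m,  q' = (d - m'^2)/q,  a' = floor((a_0 + m')/q').
  step 1: m=12, q=17, a=1
  step 2: m=5, q=8, a=2
  step 3: m=11, q=5, a=4
  step 4: m=9, q=16, a=1
  step 5: m=7, q=7, a=2
  step 6: m=7, q=16, a=1
  step 7: m=9, q=5, a=4
  step 8: m=11, q=8, a=2
  step 9: m=5, q=17, a=1
  step 10: m=12, q=1, a=24
a_10 = 2*a_0 = 24, so the period closes here.
sqrt(161) = [12; 1, 2, 4, 1, 2, 1, 4, 2, 1, 24]
Period length = 10

10


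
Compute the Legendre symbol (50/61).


p = 61 is prime, so compute (50/61) with the reciprocity algorithm (Jacobi-symbol steps: pull out 2s via (2/n), flip via reciprocity, reduce):
  pull out 2: (2/61) = -1  (since 61 mod 8 = 5)
  reciprocity: (25/61) -> +(61/25)
  reduce: (11/25)
  reciprocity: (11/25) -> +(25/11)
  reduce: (3/11)
  reciprocity: (3/11) -> -(11/3)
  reduce: (2/3)
  pull out 2: (2/3) = -1  (since 3 mod 8 = 3)
  (1/3) = 1
Product of signs = -1
(50/61) = -1

-1


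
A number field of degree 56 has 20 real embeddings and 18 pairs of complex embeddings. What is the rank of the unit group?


By Dirichlet's unit theorem:
rank = r1 + r2 - 1
= 20 + 18 - 1
= 37

37


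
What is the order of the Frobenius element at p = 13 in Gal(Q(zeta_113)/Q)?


The Frobenius at p in Gal(Q(zeta_n)/Q) = (Z/nZ)* is the class of p, so its order is ord_113(13), the smallest k >= 1 with 13^k = 1 mod 113.
n = 113 = 113, phi(113) = 112; the order divides phi(n).
Divisors of 112: 1, 2, 4, 7, 8, 14, 16, 28, 56, 112
Repeated squaring mod 113: 13^1 = 13, 13^2 = 56, 13^4 = 85, 13^8 = 106, 13^16 = 49, 13^32 = 28, 13^64 = 106
Test divisors in increasing order:
  k=1: 13^1 = 13 mod 113
  k=2: 13^2 = 56 mod 113
  k=4: 13^4 = 85 mod 113
  k=7: 13^7 = 85 * 56 * 13 = 69 mod 113
  k=8: 13^8 = 106 mod 113
  k=14: 13^14 = 106 * 85 * 56 = 15 mod 113
  k=16: 13^16 = 49 mod 113
  k=28: 13^28 = 49 * 106 * 85 = 112 mod 113
  k=56: 13^56 = 28 * 49 * 106 = 1 mod 113  <- first divisor giving 1
Order = 56

56


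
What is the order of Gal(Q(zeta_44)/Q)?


|Gal(Q(zeta_44)/Q)| = phi(44)
= 20

20


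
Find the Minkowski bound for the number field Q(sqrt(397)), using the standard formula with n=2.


d = 397, d mod 4 = 1, so disc(K) = d = 397; |disc(K)| = 397
Real quadratic field, so n = 2, s = r2 = 0, r1 = 2
M = (n!/n^n) * (4/pi)^s * sqrt(|disc(K)|) = (2!/2^2) * (4/pi)^0 * sqrt(397)
= 0.5 * 1.000000 * 19.924859
= 9.9624

9.9624


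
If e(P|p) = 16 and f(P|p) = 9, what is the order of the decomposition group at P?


|D_P| = e * f
= 16 * 9
= 144

144


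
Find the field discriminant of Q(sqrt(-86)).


For K = Q(sqrt(d)) with d squarefree: disc(K) = d if d = 1 mod 4, and disc(K) = 4d if d = 2 or 3 mod 4.
Here d = -86, and d mod 4 = 2.
d = 2 mod 4, not 1 (O_K = Z[sqrt(d)]), so disc(K) = 4d = 4 * (-86) = -344

-344


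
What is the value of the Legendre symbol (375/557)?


p = 557 is prime, so compute (375/557) with the reciprocity algorithm (Jacobi-symbol steps: pull out 2s via (2/n), flip via reciprocity, reduce):
  reciprocity: (375/557) -> +(557/375)
  reduce: (182/375)
  pull out 2: (2/375) = +1  (since 375 mod 8 = 7)
  reciprocity: (91/375) -> -(375/91)
  reduce: (11/91)
  reciprocity: (11/91) -> -(91/11)
  reduce: (3/11)
  reciprocity: (3/11) -> -(11/3)
  reduce: (2/3)
  pull out 2: (2/3) = -1  (since 3 mod 8 = 3)
  (1/3) = 1
Product of signs = 1
(375/557) = 1

1


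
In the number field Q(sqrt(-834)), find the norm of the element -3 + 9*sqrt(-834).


N(a + b*sqrt(d)) = a^2 - d*b^2
= (-3)^2 - (-834)*(9)^2
= 9 + 67554
= 67563

67563


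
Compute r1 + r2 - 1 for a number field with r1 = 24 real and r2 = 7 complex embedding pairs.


By Dirichlet's unit theorem:
rank = r1 + r2 - 1
= 24 + 7 - 1
= 30

30


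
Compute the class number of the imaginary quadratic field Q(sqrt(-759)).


K = Q(sqrt(-759)). d mod 4 = 1, so D = disc(K) = d = -759
h(K) equals the number of primitive reduced positive-definite forms (a, b, c) = a*x^2 + b*x*y + c*y^2 with b^2 - 4ac = D,
where reduced means |b| <= a <= c, with b >= 0 whenever |b| = a or a = c, and primitive means gcd(a, b, c) = 1.
Reduced forces 3a^2 <= |D| = 759, so 1 <= a <= 15; b must have the parity of D, and c = (b^2 - D)/(4a) must be an integer >= a.
Enumerate a = 1..15, b in [-a, a]:
  a=1: (1, 1, 190)  [1]
  a=2: (2, -1, 95), (2, 1, 95)  [2]
  a=3: (3, 3, 64)  [1]
  a=4: (4, -3, 48), (4, 3, 48)  [2]
  a=5: (5, -1, 38), (5, 1, 38)  [2]
  a=6: (6, -3, 32), (6, 3, 32)  [2]
  a=7: (7, -5, 28), (7, 5, 28)  [2]
  a=8: (8, -3, 24), (8, 3, 24)  [2]
  a=9: none
  a=10: (10, -9, 21), (10, -1, 19), (10, 1, 19), (10, 9, 21)  [4]
  a=11: (11, 11, 20)  [1]
  a=12: (12, -3, 16), (12, 3, 16)  [2]
  a=13: none
  a=14: (14, -9, 15), (14, 5, 14), (14, 9, 15)  [3]
  a=15: none
Total reduced forms: 1 + 2 + 1 + 2 + 2 + 2 + 2 + 2 + 4 + 1 + 2 + 3 = 24
h = 24

24


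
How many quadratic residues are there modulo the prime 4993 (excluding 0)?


For prime p, the number of non-zero quadratic residues is (p-1)/2.
= (4993-1)/2
= 2496

2496


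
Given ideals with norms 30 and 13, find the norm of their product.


N(IJ) = N(I) * N(J)
= 30 * 13
= 390

390


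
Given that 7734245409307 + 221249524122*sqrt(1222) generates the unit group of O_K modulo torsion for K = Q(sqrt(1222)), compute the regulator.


epsilon = 7734245409307 + 221249524122*sqrt(1222)
= 1.5468e+13
R = ln(1.5468e+13)
= 30.3698

30.3698


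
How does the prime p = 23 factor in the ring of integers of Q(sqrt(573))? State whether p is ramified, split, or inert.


K = Q(sqrt(573)). Since d mod 4 = 1, disc(K) = 573.
Check p | disc: 573 mod 23 = 21.
p does not divide disc. Compute Legendre symbol (d/p):
21^((23-1)/2) mod 23 = -1
(d/p) = -1, so p is inert: (p) stays prime with e=1, f=2, g=1.
Therefore p is inert.

inert


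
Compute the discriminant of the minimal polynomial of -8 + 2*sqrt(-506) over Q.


The element -8 + 2*sqrt(-506) has minimal polynomial:
x^2 + 16*x + 2088
Discriminant = (16)^2 - 4*(2088)
= 256 - 8352
= -8096

-8096


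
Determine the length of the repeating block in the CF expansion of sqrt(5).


Run the CF algorithm for sqrt(5).
a_0 = floor(sqrt(5)) = 2; set m_0=0, q_0=1.
Recurrence: m' = q*a - m,  q' = (d - m'^2)/q,  a' = floor((a_0 + m')/q').
  step 1: m=2, q=1, a=4
a_1 = 2*a_0 = 4, so the period closes here.
sqrt(5) = [2; 4]
Period length = 1

1


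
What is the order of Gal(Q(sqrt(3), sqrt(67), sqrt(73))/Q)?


The 3 square roots of distinct primes are multiplicatively independent over Q,
so [K:Q] = 2^3 and Gal(K/Q) is isomorphic to (Z/2Z)^3.
|Gal| = 2^3 = 8

8


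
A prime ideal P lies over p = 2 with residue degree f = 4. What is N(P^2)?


N(P^a) = p^(a*f)
= 2^(2*4)
= 2^8
= 256

256


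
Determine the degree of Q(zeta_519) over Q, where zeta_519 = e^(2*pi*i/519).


The degree equals Euler's totient phi(519).
519 = 3 * 173
phi(519) = 344

344


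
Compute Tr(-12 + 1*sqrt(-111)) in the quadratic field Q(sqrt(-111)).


Tr(a + b*sqrt(d)) = (a + b*sqrt(d)) + (a - b*sqrt(d)) = 2a
= 2 * (-12)
= -24

-24


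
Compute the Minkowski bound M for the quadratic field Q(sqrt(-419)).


d = -419, d mod 4 = 1, so disc(K) = d = -419; |disc(K)| = 419
Imaginary quadratic field, so n = 2, s = r2 = 1, r1 = 0
M = (n!/n^n) * (4/pi)^s * sqrt(|disc(K)|) = (2!/2^2) * (4/pi)^1 * sqrt(419)
= 0.5 * 1.273240 * 20.469489
= 13.0313

13.0313


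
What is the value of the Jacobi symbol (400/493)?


Compute (400/493) via quadratic reciprocity:
  pull out 2: (2/493) = -1  (since 493 mod 8 = 5)
  pull out 2: (2/493) = -1  (since 493 mod 8 = 5)
  pull out 2: (2/493) = -1  (since 493 mod 8 = 5)
  pull out 2: (2/493) = -1  (since 493 mod 8 = 5)
  reciprocity: (25/493) -> +(493/25)
  reduce: (18/25)
  pull out 2: (2/25) = +1  (since 25 mod 8 = 1)
  reciprocity: (9/25) -> +(25/9)
  reduce: (7/9)
  reciprocity: (7/9) -> +(9/7)
  reduce: (2/7)
  pull out 2: (2/7) = +1  (since 7 mod 8 = 7)
  (1/7) = 1
Product of signs = 1

1


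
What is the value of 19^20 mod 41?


p = 41 is prime and the exponent is (p-1)/2 = 20, so by Euler's criterion 19^20 = (19/41) = +1 or -1 mod 41.
Compute by square-and-multiply:
  20 = 16 + 4 (binary 10100)
  Repeated squaring mod 41: 19^1 = 19, 19^2 = 33, 19^4 = 23, 19^8 = 37, 19^16 = 16
  19^20 = 19^16 * 19^4 = 16 * 23 mod 41
    16 * 23 = 368 = 40 mod 41
  19^20 = 40 mod 41
Result 40 = p - 1 = -1 mod 41: 19 is a quadratic non-residue mod 41. As a residue in [0, p-1] the value is 40.
19^20 mod 41 = 40

40


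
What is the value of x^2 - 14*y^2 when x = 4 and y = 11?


x^2 - d*y^2
= 4^2 - 14*11^2
= 16 - 1694
= -1678

-1678


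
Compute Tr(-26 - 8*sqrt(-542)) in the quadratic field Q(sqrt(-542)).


Tr(a + b*sqrt(d)) = (a + b*sqrt(d)) + (a - b*sqrt(d)) = 2a
= 2 * (-26)
= -52

-52


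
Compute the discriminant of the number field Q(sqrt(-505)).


For K = Q(sqrt(d)) with d squarefree: disc(K) = d if d = 1 mod 4, and disc(K) = 4d if d = 2 or 3 mod 4.
Here d = -505, and d mod 4 = 3.
d = 3 mod 4, not 1 (O_K = Z[sqrt(d)]), so disc(K) = 4d = 4 * (-505) = -2020

-2020


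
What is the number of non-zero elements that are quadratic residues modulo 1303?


For prime p, the number of non-zero quadratic residues is (p-1)/2.
= (1303-1)/2
= 651

651


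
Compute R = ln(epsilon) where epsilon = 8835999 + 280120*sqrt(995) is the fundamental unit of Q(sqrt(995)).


epsilon = 8835999 + 280120*sqrt(995)
= 1.7672e+07
R = ln(1.7672e+07)
= 16.6875

16.6875


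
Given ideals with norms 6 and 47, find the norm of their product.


N(IJ) = N(I) * N(J)
= 6 * 47
= 282

282


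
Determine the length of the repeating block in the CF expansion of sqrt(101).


Run the CF algorithm for sqrt(101).
a_0 = floor(sqrt(101)) = 10; set m_0=0, q_0=1.
Recurrence: m' = q*a - m,  q' = (d - m'^2)/q,  a' = floor((a_0 + m')/q').
  step 1: m=10, q=1, a=20
a_1 = 2*a_0 = 20, so the period closes here.
sqrt(101) = [10; 20]
Period length = 1

1


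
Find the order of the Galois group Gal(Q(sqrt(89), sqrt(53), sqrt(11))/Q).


The 3 square roots of distinct primes are multiplicatively independent over Q,
so [K:Q] = 2^3 and Gal(K/Q) is isomorphic to (Z/2Z)^3.
|Gal| = 2^3 = 8

8


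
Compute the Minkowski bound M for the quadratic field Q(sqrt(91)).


d = 91, d mod 4 = 3, so disc(K) = 4d = 364; |disc(K)| = 364
Real quadratic field, so n = 2, s = r2 = 0, r1 = 2
M = (n!/n^n) * (4/pi)^s * sqrt(|disc(K)|) = (2!/2^2) * (4/pi)^0 * sqrt(364)
= 0.5 * 1.000000 * 19.078784
= 9.5394

9.5394


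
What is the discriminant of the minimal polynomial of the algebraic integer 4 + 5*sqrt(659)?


The element 4 + 5*sqrt(659) has minimal polynomial:
x^2 - 8*x - 16459
Discriminant = (-8)^2 - 4*(-16459)
= 64 + 65836
= 65900

65900


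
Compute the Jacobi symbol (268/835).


Compute (268/835) via quadratic reciprocity:
  pull out 2: (2/835) = -1  (since 835 mod 8 = 3)
  pull out 2: (2/835) = -1  (since 835 mod 8 = 3)
  reciprocity: (67/835) -> -(835/67)
  reduce: (31/67)
  reciprocity: (31/67) -> -(67/31)
  reduce: (5/31)
  reciprocity: (5/31) -> +(31/5)
  reduce: (1/5)
  (1/5) = 1
Product of signs = 1

1


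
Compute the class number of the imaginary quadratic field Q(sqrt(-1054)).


K = Q(sqrt(-1054)). d mod 4 = 2, so D = disc(K) = 4d = -4216
h(K) equals the number of primitive reduced positive-definite forms (a, b, c) = a*x^2 + b*x*y + c*y^2 with b^2 - 4ac = D,
where reduced means |b| <= a <= c, with b >= 0 whenever |b| = a or a = c, and primitive means gcd(a, b, c) = 1.
Reduced forces 3a^2 <= |D| = 4216, so 1 <= a <= 37; b must have the parity of D, and c = (b^2 - D)/(4a) must be an integer >= a.
Enumerate a = 1..37, b in [-a, a]:
  a=1: (1, 0, 1054)  [1]
  a=2: (2, 0, 527)  [1]
  a=3..4: none
  a=5: (5, -2, 211), (5, 2, 211)  [2]
  a=6..9: none
  a=10: (10, -8, 107), (10, 8, 107)  [2]
  a=11..12: none
  a=13: (13, -10, 83), (13, 10, 83)  [2]
  a=14..16: none
  a=17: (17, 0, 62)  [1]
  a=18..22: none
  a=23: (23, -4, 46), (23, 4, 46)  [2]
  a=24: none
  a=25: (25, -22, 47), (25, 22, 47)  [2]
  a=26: (26, -16, 43), (26, 16, 43)  [2]
  a=27..30: none
  a=31: (31, 0, 34)  [1]
  a=32..37: none
Total reduced forms: 1 + 1 + 2 + 2 + 2 + 1 + 2 + 2 + 2 + 1 = 16
h = 16

16


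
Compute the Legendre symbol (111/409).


p = 409 is prime, so compute (111/409) with the reciprocity algorithm (Jacobi-symbol steps: pull out 2s via (2/n), flip via reciprocity, reduce):
  reciprocity: (111/409) -> +(409/111)
  reduce: (76/111)
  pull out 2: (2/111) = +1  (since 111 mod 8 = 7)
  pull out 2: (2/111) = +1  (since 111 mod 8 = 7)
  reciprocity: (19/111) -> -(111/19)
  reduce: (16/19)
  pull out 2: (2/19) = -1  (since 19 mod 8 = 3)
  pull out 2: (2/19) = -1  (since 19 mod 8 = 3)
  pull out 2: (2/19) = -1  (since 19 mod 8 = 3)
  pull out 2: (2/19) = -1  (since 19 mod 8 = 3)
  (1/19) = 1
Product of signs = -1
(111/409) = -1

-1


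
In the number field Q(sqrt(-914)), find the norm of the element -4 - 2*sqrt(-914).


N(a + b*sqrt(d)) = a^2 - d*b^2
= (-4)^2 - (-914)*(-2)^2
= 16 + 3656
= 3672

3672


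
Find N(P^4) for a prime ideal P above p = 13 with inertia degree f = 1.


N(P^a) = p^(a*f)
= 13^(4*1)
= 13^4
= 28561

28561


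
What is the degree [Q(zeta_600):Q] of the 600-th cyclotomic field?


The degree equals Euler's totient phi(600).
600 = 2^3 * 3 * 5^2
phi(600) = 160

160


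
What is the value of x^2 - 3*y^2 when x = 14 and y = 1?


x^2 - d*y^2
= 14^2 - 3*1^2
= 196 - 3
= 193

193


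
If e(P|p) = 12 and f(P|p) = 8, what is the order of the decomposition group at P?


|D_P| = e * f
= 12 * 8
= 96

96


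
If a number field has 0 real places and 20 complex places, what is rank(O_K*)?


By Dirichlet's unit theorem:
rank = r1 + r2 - 1
= 0 + 20 - 1
= 19

19


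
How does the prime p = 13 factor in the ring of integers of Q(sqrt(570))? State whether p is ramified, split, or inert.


K = Q(sqrt(570)). Since d mod 4 = 2, disc(K) = 2280.
Check p | disc: 2280 mod 13 = 5.
p does not divide disc. Compute Legendre symbol (d/p):
11^((13-1)/2) mod 13 = -1
(d/p) = -1, so p is inert: (p) stays prime with e=1, f=2, g=1.
Therefore p is inert.

inert


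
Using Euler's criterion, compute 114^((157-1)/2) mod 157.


p = 157 is prime and the exponent is (p-1)/2 = 78, so by Euler's criterion 114^78 = (114/157) = +1 or -1 mod 157.
Compute by square-and-multiply:
  78 = 64 + 8 + 4 + 2 (binary 1001110)
  Repeated squaring mod 157: 114^1 = 114, 114^2 = 122, 114^4 = 126, 114^8 = 19, 114^16 = 47, 114^32 = 11, 114^64 = 121
  114^78 = 114^64 * 114^8 * 114^4 * 114^2 = 121 * 19 * 126 * 122 mod 157
    121 * 19 = 2299 = 101 mod 157
    101 * 126 = 12726 = 9 mod 157
    9 * 122 = 1098 = 156 mod 157
  114^78 = 156 mod 157
Result 156 = p - 1 = -1 mod 157: 114 is a quadratic non-residue mod 157. As a residue in [0, p-1] the value is 156.
114^78 mod 157 = 156

156


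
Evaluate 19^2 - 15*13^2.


x^2 - d*y^2
= 19^2 - 15*13^2
= 361 - 2535
= -2174

-2174


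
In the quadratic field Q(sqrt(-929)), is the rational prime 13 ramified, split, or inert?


K = Q(sqrt(-929)). Since d mod 4 = 3, disc(K) = -3716.
Check p | disc: -3716 mod 13 = 2.
p does not divide disc. Compute Legendre symbol (d/p):
7^((13-1)/2) mod 13 = -1
(d/p) = -1, so p is inert: (p) stays prime with e=1, f=2, g=1.
Therefore p is inert.

inert


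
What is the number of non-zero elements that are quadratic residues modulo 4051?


For prime p, the number of non-zero quadratic residues is (p-1)/2.
= (4051-1)/2
= 2025

2025


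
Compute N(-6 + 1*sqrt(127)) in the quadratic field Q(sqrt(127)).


N(a + b*sqrt(d)) = a^2 - d*b^2
= (-6)^2 - (127)*(1)^2
= 36 - 127
= -91

-91


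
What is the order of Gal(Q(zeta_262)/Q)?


|Gal(Q(zeta_262)/Q)| = phi(262)
= 130

130


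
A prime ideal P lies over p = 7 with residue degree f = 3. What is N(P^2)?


N(P^a) = p^(a*f)
= 7^(2*3)
= 7^6
= 117649

117649


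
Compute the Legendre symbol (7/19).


p = 19 is prime, so compute (7/19) with the reciprocity algorithm (Jacobi-symbol steps: pull out 2s via (2/n), flip via reciprocity, reduce):
  reciprocity: (7/19) -> -(19/7)
  reduce: (5/7)
  reciprocity: (5/7) -> +(7/5)
  reduce: (2/5)
  pull out 2: (2/5) = -1  (since 5 mod 8 = 5)
  (1/5) = 1
Product of signs = 1
(7/19) = 1

1


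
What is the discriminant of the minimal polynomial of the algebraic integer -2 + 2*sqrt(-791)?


The element -2 + 2*sqrt(-791) has minimal polynomial:
x^2 + 4*x + 3168
Discriminant = (4)^2 - 4*(3168)
= 16 - 12672
= -12656

-12656


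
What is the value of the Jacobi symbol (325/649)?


Compute (325/649) via quadratic reciprocity:
  reciprocity: (325/649) -> +(649/325)
  reduce: (324/325)
  pull out 2: (2/325) = -1  (since 325 mod 8 = 5)
  pull out 2: (2/325) = -1  (since 325 mod 8 = 5)
  reciprocity: (81/325) -> +(325/81)
  reduce: (1/81)
  (1/81) = 1
Product of signs = 1

1


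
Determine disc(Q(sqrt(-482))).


For K = Q(sqrt(d)) with d squarefree: disc(K) = d if d = 1 mod 4, and disc(K) = 4d if d = 2 or 3 mod 4.
Here d = -482, and d mod 4 = 2.
d = 2 mod 4, not 1 (O_K = Z[sqrt(d)]), so disc(K) = 4d = 4 * (-482) = -1928

-1928


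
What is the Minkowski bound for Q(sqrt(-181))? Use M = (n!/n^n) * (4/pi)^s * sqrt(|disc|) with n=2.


d = -181, d mod 4 = 3, so disc(K) = 4d = -724; |disc(K)| = 724
Imaginary quadratic field, so n = 2, s = r2 = 1, r1 = 0
M = (n!/n^n) * (4/pi)^s * sqrt(|disc(K)|) = (2!/2^2) * (4/pi)^1 * sqrt(724)
= 0.5 * 1.273240 * 26.907248
= 17.1297

17.1297


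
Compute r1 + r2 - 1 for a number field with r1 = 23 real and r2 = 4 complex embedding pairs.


By Dirichlet's unit theorem:
rank = r1 + r2 - 1
= 23 + 4 - 1
= 26

26


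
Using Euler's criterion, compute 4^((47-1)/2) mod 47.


p = 47 is prime and the exponent is (p-1)/2 = 23, so by Euler's criterion 4^23 = (4/47) = +1 or -1 mod 47.
Compute by square-and-multiply:
  23 = 16 + 4 + 2 + 1 (binary 10111)
  Repeated squaring mod 47: 4^1 = 4, 4^2 = 16, 4^4 = 21, 4^8 = 18, 4^16 = 42
  4^23 = 4^16 * 4^4 * 4^2 * 4^1 = 42 * 21 * 16 * 4 mod 47
    42 * 21 = 882 = 36 mod 47
    36 * 16 = 576 = 12 mod 47
    12 * 4 = 48 = 1 mod 47
  4^23 = 1 mod 47
Result 1: 4 is a quadratic residue mod 47.
4^23 mod 47 = 1

1


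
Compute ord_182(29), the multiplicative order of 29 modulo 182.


We want ord_182(29), the smallest k >= 1 with 29^k = 1 mod 182.
n = 182 = 2 * 7 * 13, phi(182) = 72; the order divides phi(n).
Divisors of 72: 1, 2, 3, 4, 6, 8, 9, 12, 18, 24, 36, 72
Repeated squaring mod 182: 29^1 = 29, 29^2 = 113, 29^4 = 29, 29^8 = 113, 29^16 = 29, 29^32 = 113, 29^64 = 29
Test divisors in increasing order:
  k=1: 29^1 = 29 mod 182
  k=2: 29^2 = 113 mod 182
  k=3: 29^3 = 113 * 29 = 1 mod 182  <- first divisor giving 1
Order = 3

3


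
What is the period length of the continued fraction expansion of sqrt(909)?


Run the CF algorithm for sqrt(909).
a_0 = floor(sqrt(909)) = 30; set m_0=0, q_0=1.
Recurrence: m' = q*a - m,  q' = (d - m'^2)/q,  a' = floor((a_0 + m')/q').
  step 1: m=30, q=9, a=6
  step 2: m=24, q=37, a=1
  step 3: m=13, q=20, a=2
  step 4: m=27, q=9, a=6
  step 5: m=27, q=20, a=2
  step 6: m=13, q=37, a=1
  step 7: m=24, q=9, a=6
  step 8: m=30, q=1, a=60
a_8 = 2*a_0 = 60, so the period closes here.
sqrt(909) = [30; 6, 1, 2, 6, 2, 1, 6, 60]
Period length = 8

8


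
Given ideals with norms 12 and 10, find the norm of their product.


N(IJ) = N(I) * N(J)
= 12 * 10
= 120

120


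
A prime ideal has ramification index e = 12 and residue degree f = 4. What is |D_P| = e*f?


|D_P| = e * f
= 12 * 4
= 48

48


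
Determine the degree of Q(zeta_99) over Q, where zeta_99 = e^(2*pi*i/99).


The degree equals Euler's totient phi(99).
99 = 3^2 * 11
phi(99) = 60

60


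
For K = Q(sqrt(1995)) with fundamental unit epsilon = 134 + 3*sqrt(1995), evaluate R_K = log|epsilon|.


epsilon = 134 + 3*sqrt(1995)
= 267.9963
R = ln(267.9963)
= 5.5910

5.5910


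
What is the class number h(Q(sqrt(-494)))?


K = Q(sqrt(-494)). d mod 4 = 2, so D = disc(K) = 4d = -1976
h(K) equals the number of primitive reduced positive-definite forms (a, b, c) = a*x^2 + b*x*y + c*y^2 with b^2 - 4ac = D,
where reduced means |b| <= a <= c, with b >= 0 whenever |b| = a or a = c, and primitive means gcd(a, b, c) = 1.
Reduced forces 3a^2 <= |D| = 1976, so 1 <= a <= 25; b must have the parity of D, and c = (b^2 - D)/(4a) must be an integer >= a.
Enumerate a = 1..25, b in [-a, a]:
  a=1: (1, 0, 494)  [1]
  a=2: (2, 0, 247)  [1]
  a=3: (3, -2, 165), (3, 2, 165)  [2]
  a=4: none
  a=5: (5, -2, 99), (5, 2, 99)  [2]
  a=6: (6, -4, 83), (6, 4, 83)  [2]
  a=7..8: none
  a=9: (9, -2, 55), (9, 2, 55)  [2]
  a=10: (10, -8, 51), (10, 8, 51)  [2]
  a=11: (11, -2, 45), (11, 2, 45)  [2]
  a=12: none
  a=13: (13, 0, 38)  [1]
  a=14: none
  a=15: (15, -8, 34), (15, -2, 33), (15, 2, 33), (15, 8, 34)  [4]
  a=16: none
  a=17: (17, -8, 30), (17, 8, 30)  [2]
  a=18: (18, -16, 31), (18, 16, 31)  [2]
  a=19: (19, 0, 26)  [1]
  a=20..21: none
  a=22: (22, -20, 27), (22, 20, 27)  [2]
  a=23: (23, -18, 25), (23, 18, 25)  [2]
  a=24..25: none
Total reduced forms: 1 + 1 + 2 + 2 + 2 + 2 + 2 + 2 + 1 + 4 + 2 + 2 + 1 + 2 + 2 = 28
h = 28

28


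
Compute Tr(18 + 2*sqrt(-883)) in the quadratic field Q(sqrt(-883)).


Tr(a + b*sqrt(d)) = (a + b*sqrt(d)) + (a - b*sqrt(d)) = 2a
= 2 * (18)
= 36

36


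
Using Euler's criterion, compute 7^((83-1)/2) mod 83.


p = 83 is prime and the exponent is (p-1)/2 = 41, so by Euler's criterion 7^41 = (7/83) = +1 or -1 mod 83.
Compute by square-and-multiply:
  41 = 32 + 8 + 1 (binary 101001)
  Repeated squaring mod 83: 7^1 = 7, 7^2 = 49, 7^4 = 77, 7^8 = 36, 7^16 = 51, 7^32 = 28
  7^41 = 7^32 * 7^8 * 7^1 = 28 * 36 * 7 mod 83
    28 * 36 = 1008 = 12 mod 83
    12 * 7 = 84 = 1 mod 83
  7^41 = 1 mod 83
Result 1: 7 is a quadratic residue mod 83.
7^41 mod 83 = 1

1
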